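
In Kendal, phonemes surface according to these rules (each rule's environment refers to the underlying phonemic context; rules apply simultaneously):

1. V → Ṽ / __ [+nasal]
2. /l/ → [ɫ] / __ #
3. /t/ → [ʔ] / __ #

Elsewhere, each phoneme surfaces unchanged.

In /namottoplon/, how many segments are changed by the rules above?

Segments that undergo a rule: /a/ → [ã] (rule 1); /o/ → [õ] (rule 1).
All other segments surface unchanged.

2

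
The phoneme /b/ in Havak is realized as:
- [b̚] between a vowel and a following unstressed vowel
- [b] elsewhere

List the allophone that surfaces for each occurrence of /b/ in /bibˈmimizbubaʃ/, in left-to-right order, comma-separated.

[b], [b], [b], [b̚]

Occurrence 1 (position 1): no conditioning environment matches → elsewhere allophone [b].
Occurrence 2 (position 3): no conditioning environment matches → elsewhere allophone [b].
Occurrence 3 (position 9): no conditioning environment matches → elsewhere allophone [b].
Occurrence 4 (position 11): between a vowel and a following unstressed vowel → [b̚].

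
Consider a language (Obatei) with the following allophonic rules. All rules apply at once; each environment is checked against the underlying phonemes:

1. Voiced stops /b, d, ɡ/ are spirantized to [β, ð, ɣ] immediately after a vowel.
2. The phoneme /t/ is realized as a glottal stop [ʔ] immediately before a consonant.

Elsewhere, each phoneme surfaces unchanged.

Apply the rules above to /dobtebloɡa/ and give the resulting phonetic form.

/d/ (word-initial): rule 1 targets it, but not immediately after a vowel → unchanged [d].
Rule 1 applies to /b/ (between /o/ and /t/: immediately after a vowel) → [β].
/t/ (between /b/ and /e/) is in the target of rule 2 but the environment (immediately before a consonant) is not met → [t].
/b/ — between /e/ and /l/, immediately after a vowel — surfaces as [β] (rule 1).
/ɡ/ meets the environment for rule 1 (immediately after a vowel) → [ɣ].

[doβteβloɣa]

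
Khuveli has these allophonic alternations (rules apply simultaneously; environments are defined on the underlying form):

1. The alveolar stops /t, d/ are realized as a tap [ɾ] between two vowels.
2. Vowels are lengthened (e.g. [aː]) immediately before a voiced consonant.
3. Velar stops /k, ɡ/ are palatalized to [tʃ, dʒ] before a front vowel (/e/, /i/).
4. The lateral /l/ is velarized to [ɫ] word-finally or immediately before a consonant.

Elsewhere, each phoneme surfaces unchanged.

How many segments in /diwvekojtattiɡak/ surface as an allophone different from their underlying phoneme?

Segments that undergo a rule: /i/ → [iː] (rule 2); /o/ → [oː] (rule 2); /i/ → [iː] (rule 2).
All other segments surface unchanged.

3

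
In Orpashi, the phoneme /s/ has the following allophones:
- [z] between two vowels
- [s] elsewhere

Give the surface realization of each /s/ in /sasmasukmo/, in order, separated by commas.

Occurrence 1 (position 1): no conditioning environment matches → elsewhere allophone [s].
Occurrence 2 (position 3): no conditioning environment matches → elsewhere allophone [s].
Occurrence 3 (position 6): between two vowels → [z].

[s], [s], [z]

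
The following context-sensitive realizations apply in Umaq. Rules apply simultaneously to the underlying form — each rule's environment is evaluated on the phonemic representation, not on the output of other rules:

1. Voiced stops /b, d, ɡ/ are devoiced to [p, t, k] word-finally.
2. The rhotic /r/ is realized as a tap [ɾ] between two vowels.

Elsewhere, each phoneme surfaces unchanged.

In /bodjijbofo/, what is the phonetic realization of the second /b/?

/b/ — between /j/ and /o/; rule 1 does not apply here → [b].

[b]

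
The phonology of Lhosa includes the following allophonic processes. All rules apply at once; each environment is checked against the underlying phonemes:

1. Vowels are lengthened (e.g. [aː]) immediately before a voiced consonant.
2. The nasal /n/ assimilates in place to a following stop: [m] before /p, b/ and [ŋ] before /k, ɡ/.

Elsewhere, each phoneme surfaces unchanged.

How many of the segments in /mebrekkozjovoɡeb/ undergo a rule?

5

Segments that undergo a rule: /e/ → [eː] (rule 1); /o/ → [oː] (rule 1); /o/ → [oː] (rule 1); /o/ → [oː] (rule 1); /e/ → [eː] (rule 1).
All other segments surface unchanged.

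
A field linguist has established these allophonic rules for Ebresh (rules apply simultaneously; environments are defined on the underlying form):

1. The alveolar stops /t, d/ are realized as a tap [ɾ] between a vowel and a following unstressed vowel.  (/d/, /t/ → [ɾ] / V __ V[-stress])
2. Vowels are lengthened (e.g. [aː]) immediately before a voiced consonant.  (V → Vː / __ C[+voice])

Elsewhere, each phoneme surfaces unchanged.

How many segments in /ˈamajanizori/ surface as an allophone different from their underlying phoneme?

5

Segments that undergo a rule: /a/ → [aː] (rule 2); /a/ → [aː] (rule 2); /a/ → [aː] (rule 2); /i/ → [iː] (rule 2); /o/ → [oː] (rule 2).
All other segments surface unchanged.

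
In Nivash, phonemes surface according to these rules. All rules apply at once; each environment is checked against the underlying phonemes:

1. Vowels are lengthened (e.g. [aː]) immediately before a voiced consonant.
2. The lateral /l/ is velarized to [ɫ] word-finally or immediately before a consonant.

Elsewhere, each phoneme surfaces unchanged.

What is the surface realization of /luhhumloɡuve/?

/l/ (word-initial): rule 2 targets it, but not word-finally or immediately before a consonant → unchanged [l].
/u/ — between /l/ and /h/; rule 1 does not apply here → [u].
/u/ (between /h/ and /m/) occurs before a voiced consonant → [uː] by rule 1.
/l/ (between /m/ and /o/) is in the target of rule 2 but the environment (word-finally or immediately before a consonant) is not met → [l].
/o/ — between /l/ and /ɡ/, before a voiced consonant — surfaces as [oː] (rule 1).
Rule 1 applies to /u/ (between /ɡ/ and /v/: before a voiced consonant) → [uː].
/e/ (word-final) is in the target of rule 1 but the environment (before a voiced consonant) is not met → [e].

[luhhuːmloːɡuːve]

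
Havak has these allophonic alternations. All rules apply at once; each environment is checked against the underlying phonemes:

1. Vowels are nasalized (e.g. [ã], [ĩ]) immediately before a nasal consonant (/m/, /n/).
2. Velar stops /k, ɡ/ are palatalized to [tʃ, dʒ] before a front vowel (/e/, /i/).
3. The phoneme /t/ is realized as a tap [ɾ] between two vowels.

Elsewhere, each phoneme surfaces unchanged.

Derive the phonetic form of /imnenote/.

/i/ (word-initial): before a nasal consonant, so rule 1 applies → [ĩ].
/m/ stays [m].
/n/ (between /m/ and /e/): no rule targets it → [n].
/e/ (between /n/ and /n/): before a nasal consonant, so rule 1 applies → [ẽ].
/n/ (between /e/ and /o/) is unaffected → [n].
/o/ (between /n/ and /t/): rule 1 targets it, but not before a nasal consonant → unchanged [o].
Rule 3 applies to /t/ (between /o/ and /e/: between two vowels) → [ɾ].
/e/ (word-final) fails the environment for rule 1, so it stays [e].

[ĩmnẽnoɾe]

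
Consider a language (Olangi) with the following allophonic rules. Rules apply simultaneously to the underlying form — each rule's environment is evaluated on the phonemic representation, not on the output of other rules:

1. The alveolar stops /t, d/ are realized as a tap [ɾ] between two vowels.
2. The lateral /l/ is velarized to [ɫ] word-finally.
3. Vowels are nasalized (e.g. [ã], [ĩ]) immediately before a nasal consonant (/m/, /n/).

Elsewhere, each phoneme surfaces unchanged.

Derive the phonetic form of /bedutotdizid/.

/b/ — not in any rule's target class → [b].
/e/ (between /b/ and /d/) is in the target of rule 3 but the environment (before a nasal consonant) is not met → [e].
/d/ (between /e/ and /u/): between two vowels, so rule 1 applies → [ɾ].
/u/ — between /d/ and /t/; rule 3 does not apply here → [u].
/t/ meets the environment for rule 1 (between two vowels) → [ɾ].
/o/ (between /t/ and /t/): rule 3 targets it, but not before a nasal consonant → unchanged [o].
/t/ (between /o/ and /d/): rule 1 targets it, but not between two vowels → unchanged [t].
/d/ (between /t/ and /i/) fails the environment for rule 1, so it stays [d].
/i/ — between /d/ and /z/; rule 3 does not apply here → [i].
/z/ (between /i/ and /i/): no rule targets it → [z].
/i/ — between /z/ and /d/; rule 3 does not apply here → [i].
/d/ (word-final): rule 1 targets it, but not between two vowels → unchanged [d].

[beɾuɾotdizid]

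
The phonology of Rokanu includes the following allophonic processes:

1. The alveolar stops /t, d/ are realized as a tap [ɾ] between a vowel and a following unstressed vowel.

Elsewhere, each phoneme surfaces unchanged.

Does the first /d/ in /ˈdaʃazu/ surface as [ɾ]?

No

/d/ (word-initial) is in the target of rule 1 but the environment (between a vowel and a following unstressed vowel) is not met → [d].
The actual realization is [d], not [ɾ].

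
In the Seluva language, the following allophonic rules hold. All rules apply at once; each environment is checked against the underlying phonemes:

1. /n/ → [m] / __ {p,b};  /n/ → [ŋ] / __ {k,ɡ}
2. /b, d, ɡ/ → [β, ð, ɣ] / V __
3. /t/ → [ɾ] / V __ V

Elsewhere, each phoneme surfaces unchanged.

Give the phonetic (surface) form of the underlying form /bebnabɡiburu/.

/b/ (word-initial): rule 2 targets it, but not immediately after a vowel → unchanged [b].
/e/ stays [e].
/b/ (between /e/ and /n/) occurs immediately after a vowel → [β] by rule 2.
/n/ (between /b/ and /a/) is in the target of rule 1 but the environment (before a labial or velar stop) is not met → [n].
/a/ (between /n/ and /b/): no rule targets it → [a].
/b/ — between /a/ and /ɡ/, immediately after a vowel — surfaces as [β] (rule 2).
/ɡ/ (between /b/ and /i/) is in the target of rule 2 but the environment (immediately after a vowel) is not met → [ɡ].
/i/ stays [i].
/b/ (between /i/ and /u/): immediately after a vowel, so rule 2 applies → [β].
/u/ (between /b/ and /r/): no rule targets it → [u].
/r/ stays [r].
/u/ (word-final) is unaffected → [u].

[beβnaβɡiβuru]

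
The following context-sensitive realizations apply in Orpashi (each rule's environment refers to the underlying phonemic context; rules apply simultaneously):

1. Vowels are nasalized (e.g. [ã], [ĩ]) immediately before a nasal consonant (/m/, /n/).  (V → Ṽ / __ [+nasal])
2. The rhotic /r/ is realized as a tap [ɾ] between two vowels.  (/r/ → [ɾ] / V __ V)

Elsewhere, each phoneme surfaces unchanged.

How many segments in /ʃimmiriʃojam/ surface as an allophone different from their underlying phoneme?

Segments that undergo a rule: /i/ → [ĩ] (rule 1); /r/ → [ɾ] (rule 2); /a/ → [ã] (rule 1).
All other segments surface unchanged.

3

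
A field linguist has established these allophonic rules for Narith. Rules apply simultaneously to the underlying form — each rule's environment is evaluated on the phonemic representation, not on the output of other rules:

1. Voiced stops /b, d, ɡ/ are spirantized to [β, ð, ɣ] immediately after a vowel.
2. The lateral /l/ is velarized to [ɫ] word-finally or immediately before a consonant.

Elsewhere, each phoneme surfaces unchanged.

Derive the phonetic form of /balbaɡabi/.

[baɫbaɣaβi]

/b/ (word-initial): rule 1 targets it, but not immediately after a vowel → unchanged [b].
/a/ — not in any rule's target class → [a].
/l/ meets the environment for rule 2 (word-finally or immediately before a consonant) → [ɫ].
/b/ (between /l/ and /a/) is in the target of rule 1 but the environment (immediately after a vowel) is not met → [b].
/a/ stays [a].
/ɡ/ (between /a/ and /a/) occurs immediately after a vowel → [ɣ] by rule 1.
/a/ stays [a].
Rule 1 applies to /b/ (between /a/ and /i/: immediately after a vowel) → [β].
/i/ (word-final): no rule targets it → [i].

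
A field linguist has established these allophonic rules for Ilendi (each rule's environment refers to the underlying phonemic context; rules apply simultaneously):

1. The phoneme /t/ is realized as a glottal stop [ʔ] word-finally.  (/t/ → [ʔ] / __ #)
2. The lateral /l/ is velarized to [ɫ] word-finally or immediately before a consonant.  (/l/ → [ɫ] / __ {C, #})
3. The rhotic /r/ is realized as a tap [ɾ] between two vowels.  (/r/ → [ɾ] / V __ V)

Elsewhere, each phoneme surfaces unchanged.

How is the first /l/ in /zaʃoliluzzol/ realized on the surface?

/l/ (between /o/ and /i/): rule 2 targets it, but not word-finally or immediately before a consonant → unchanged [l].

[l]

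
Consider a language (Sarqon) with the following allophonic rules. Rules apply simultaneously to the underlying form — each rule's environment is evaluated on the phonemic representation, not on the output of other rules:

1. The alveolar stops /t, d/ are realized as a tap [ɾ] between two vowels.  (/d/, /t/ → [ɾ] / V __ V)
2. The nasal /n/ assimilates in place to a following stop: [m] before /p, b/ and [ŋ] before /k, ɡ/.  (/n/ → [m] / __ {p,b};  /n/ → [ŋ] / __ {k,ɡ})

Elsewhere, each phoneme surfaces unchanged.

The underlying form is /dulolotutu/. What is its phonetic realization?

[duloloɾuɾu]

/d/ (word-initial): rule 1 targets it, but not between two vowels → unchanged [d].
/t/ meets the environment for rule 1 (between two vowels) → [ɾ].
Rule 1 applies to /t/ (between /u/ and /u/: between two vowels) → [ɾ].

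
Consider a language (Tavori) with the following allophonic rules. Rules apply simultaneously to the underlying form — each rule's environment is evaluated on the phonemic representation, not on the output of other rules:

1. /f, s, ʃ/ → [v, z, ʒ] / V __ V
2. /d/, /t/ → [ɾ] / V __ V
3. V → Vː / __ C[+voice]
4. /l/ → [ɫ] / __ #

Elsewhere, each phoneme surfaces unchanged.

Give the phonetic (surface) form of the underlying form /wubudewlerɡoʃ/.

/u/ (between /w/ and /b/): before a voiced consonant, so rule 3 applies → [uː].
/u/ (between /b/ and /d/): before a voiced consonant, so rule 3 applies → [uː].
/d/ (between /u/ and /e/) occurs between two vowels → [ɾ] by rule 2.
/e/ (between /d/ and /w/) occurs before a voiced consonant → [eː] by rule 3.
/l/ (between /w/ and /e/) is in the target of rule 4 but the environment (word-finally) is not met → [l].
Rule 3 applies to /e/ (between /l/ and /r/: before a voiced consonant) → [eː].
/o/ — between /ɡ/ and /ʃ/; rule 3 does not apply here → [o].
/ʃ/ (word-final) fails the environment for rule 1, so it stays [ʃ].

[wuːbuːɾeːwleːrɡoʃ]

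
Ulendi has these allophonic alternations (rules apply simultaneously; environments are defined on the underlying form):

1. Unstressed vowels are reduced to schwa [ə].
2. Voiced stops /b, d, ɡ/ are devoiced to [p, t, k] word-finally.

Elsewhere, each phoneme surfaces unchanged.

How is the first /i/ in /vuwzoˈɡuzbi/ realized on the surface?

[ə]

/i/ meets the environment for rule 1 (in an unstressed syllable) → [ə].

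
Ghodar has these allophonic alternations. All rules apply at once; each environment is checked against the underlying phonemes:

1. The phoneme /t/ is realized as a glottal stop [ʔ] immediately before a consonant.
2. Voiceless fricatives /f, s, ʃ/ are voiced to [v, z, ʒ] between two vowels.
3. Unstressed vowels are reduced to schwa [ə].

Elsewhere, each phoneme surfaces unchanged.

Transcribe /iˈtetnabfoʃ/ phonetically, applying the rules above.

[əˈteʔnəbfəʃ]

/i/ — word-initial, in an unstressed syllable — surfaces as [ə] (rule 3).
/t/ (between /i/ and /e/) fails the environment for rule 1, so it stays [t].
/e/ — between /t/ and /t/; rule 3 does not apply here → [e].
/t/ (between /e/ and /n/): immediately before a consonant, so rule 1 applies → [ʔ].
/n/ (between /t/ and /a/) is unaffected → [n].
/a/ — between /n/ and /b/, in an unstressed syllable — surfaces as [ə] (rule 3).
/b/ stays [b].
/f/ (between /b/ and /o/) is in the target of rule 2 but the environment (between two vowels) is not met → [f].
/o/ (between /f/ and /ʃ/): in an unstressed syllable, so rule 3 applies → [ə].
/ʃ/ (word-final) fails the environment for rule 2, so it stays [ʃ].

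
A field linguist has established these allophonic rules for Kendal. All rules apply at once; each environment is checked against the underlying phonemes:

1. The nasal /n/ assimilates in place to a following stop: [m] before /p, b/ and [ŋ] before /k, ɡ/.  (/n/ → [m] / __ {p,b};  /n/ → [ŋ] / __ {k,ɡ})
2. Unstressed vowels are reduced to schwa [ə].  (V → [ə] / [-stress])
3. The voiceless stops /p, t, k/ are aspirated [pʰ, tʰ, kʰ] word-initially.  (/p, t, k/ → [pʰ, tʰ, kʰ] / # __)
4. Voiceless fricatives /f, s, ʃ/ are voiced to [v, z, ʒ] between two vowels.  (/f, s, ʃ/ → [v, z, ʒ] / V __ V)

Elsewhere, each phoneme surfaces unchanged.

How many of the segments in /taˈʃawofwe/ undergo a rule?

Segments that undergo a rule: /t/ → [tʰ] (rule 3); /a/ → [ə] (rule 2); /ʃ/ → [ʒ] (rule 4); /o/ → [ə] (rule 2); /e/ → [ə] (rule 2).
All other segments surface unchanged.

5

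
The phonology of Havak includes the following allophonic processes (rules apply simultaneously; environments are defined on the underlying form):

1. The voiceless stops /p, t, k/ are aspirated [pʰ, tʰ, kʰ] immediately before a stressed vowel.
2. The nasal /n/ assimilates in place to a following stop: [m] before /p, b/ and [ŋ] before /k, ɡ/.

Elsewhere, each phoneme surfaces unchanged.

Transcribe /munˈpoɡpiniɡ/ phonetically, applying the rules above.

/m/ stays [m].
/u/ (between /m/ and /n/) is unaffected → [u].
/n/ (between /u/ and /p/): before a labial or velar stop, so rule 2 applies → [m].
/p/ (between /n/ and /o/) occurs immediately before a stressed vowel → [pʰ] by rule 1.
/o/ (between /p/ and /ɡ/) is unaffected → [o].
/ɡ/ — not in any rule's target class → [ɡ].
/p/ — between /ɡ/ and /i/; rule 1 does not apply here → [p].
/i/ (between /p/ and /n/): no rule targets it → [i].
/n/ (between /i/ and /i/) fails the environment for rule 2, so it stays [n].
/i/ — not in any rule's target class → [i].
/ɡ/ (word-final): no rule targets it → [ɡ].

[mumˈpʰoɡpiniɡ]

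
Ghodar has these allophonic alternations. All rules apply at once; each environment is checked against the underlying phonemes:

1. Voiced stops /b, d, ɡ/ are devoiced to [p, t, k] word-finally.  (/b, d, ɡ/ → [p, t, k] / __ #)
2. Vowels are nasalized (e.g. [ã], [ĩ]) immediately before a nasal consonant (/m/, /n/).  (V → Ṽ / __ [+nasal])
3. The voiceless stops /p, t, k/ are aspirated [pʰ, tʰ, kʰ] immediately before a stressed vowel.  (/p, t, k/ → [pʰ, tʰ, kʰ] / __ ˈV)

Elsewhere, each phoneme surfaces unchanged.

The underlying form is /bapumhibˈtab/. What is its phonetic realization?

[bapũmhibˈtʰap]

/b/ — word-initial; rule 1 does not apply here → [b].
/a/ — between /b/ and /p/; rule 2 does not apply here → [a].
/p/ — between /a/ and /u/; rule 3 does not apply here → [p].
/u/ meets the environment for rule 2 (before a nasal consonant) → [ũ].
/i/ (between /h/ and /b/): rule 2 targets it, but not before a nasal consonant → unchanged [i].
/b/ (between /i/ and /t/) is in the target of rule 1 but the environment (word-finally) is not met → [b].
/t/ (between /b/ and /a/): immediately before a stressed vowel, so rule 3 applies → [tʰ].
/a/ (between /t/ and /b/) is in the target of rule 2 but the environment (before a nasal consonant) is not met → [a].
Rule 1 applies to /b/ (word-final: word-finally) → [p].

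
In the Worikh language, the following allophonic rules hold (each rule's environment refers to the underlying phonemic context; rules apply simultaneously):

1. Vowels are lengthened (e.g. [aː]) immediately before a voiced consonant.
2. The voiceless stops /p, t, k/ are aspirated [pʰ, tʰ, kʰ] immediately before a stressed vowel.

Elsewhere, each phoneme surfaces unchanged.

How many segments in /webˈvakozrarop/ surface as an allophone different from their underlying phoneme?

3

Segments that undergo a rule: /e/ → [eː] (rule 1); /o/ → [oː] (rule 1); /a/ → [aː] (rule 1).
All other segments surface unchanged.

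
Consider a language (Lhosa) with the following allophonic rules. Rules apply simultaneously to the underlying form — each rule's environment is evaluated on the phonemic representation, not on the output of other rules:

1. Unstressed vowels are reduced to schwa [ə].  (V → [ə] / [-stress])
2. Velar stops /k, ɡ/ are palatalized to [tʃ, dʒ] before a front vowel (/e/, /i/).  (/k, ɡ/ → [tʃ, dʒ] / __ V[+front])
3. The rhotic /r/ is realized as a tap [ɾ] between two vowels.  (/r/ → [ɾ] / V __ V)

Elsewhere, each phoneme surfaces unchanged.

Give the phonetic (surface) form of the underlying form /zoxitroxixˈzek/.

[zəxətrəxəxˈzek]

/o/ meets the environment for rule 1 (in an unstressed syllable) → [ə].
/i/ — between /x/ and /t/, in an unstressed syllable — surfaces as [ə] (rule 1).
/r/ (between /t/ and /o/) fails the environment for rule 3, so it stays [r].
/o/ (between /r/ and /x/) occurs in an unstressed syllable → [ə] by rule 1.
/i/ (between /x/ and /x/) occurs in an unstressed syllable → [ə] by rule 1.
/e/ (between /z/ and /k/): rule 1 targets it, but not in an unstressed syllable → unchanged [e].
/k/ (word-final): rule 2 targets it, but not before a front vowel → unchanged [k].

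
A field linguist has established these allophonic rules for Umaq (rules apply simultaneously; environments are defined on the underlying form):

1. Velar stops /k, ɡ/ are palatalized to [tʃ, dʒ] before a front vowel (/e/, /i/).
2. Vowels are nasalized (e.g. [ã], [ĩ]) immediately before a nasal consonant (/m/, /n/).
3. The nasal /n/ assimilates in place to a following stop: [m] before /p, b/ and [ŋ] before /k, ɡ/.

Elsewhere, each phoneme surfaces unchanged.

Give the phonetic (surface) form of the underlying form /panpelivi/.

[pãmpelivi]

/a/ meets the environment for rule 2 (before a nasal consonant) → [ã].
/n/ meets the environment for rule 3 (before a labial or velar stop) → [m].
/e/ (between /p/ and /l/) is in the target of rule 2 but the environment (before a nasal consonant) is not met → [e].
/i/ (between /l/ and /v/) is in the target of rule 2 but the environment (before a nasal consonant) is not met → [i].
/i/ (word-final): rule 2 targets it, but not before a nasal consonant → unchanged [i].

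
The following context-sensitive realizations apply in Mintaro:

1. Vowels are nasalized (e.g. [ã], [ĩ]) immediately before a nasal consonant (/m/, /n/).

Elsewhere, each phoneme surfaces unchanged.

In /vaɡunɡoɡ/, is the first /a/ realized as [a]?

/a/ (between /v/ and /ɡ/) is in the target of rule 1 but the environment (before a nasal consonant) is not met → [a].
The actual realization is [a], which matches [a].

Yes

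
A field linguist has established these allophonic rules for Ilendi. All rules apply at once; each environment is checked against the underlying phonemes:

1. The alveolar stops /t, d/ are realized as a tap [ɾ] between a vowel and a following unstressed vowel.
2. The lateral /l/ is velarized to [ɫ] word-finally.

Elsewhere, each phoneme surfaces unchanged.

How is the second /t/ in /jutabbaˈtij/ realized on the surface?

[t]

/t/ (between /a/ and /i/): rule 1 targets it, but not between a vowel and a following unstressed vowel → unchanged [t].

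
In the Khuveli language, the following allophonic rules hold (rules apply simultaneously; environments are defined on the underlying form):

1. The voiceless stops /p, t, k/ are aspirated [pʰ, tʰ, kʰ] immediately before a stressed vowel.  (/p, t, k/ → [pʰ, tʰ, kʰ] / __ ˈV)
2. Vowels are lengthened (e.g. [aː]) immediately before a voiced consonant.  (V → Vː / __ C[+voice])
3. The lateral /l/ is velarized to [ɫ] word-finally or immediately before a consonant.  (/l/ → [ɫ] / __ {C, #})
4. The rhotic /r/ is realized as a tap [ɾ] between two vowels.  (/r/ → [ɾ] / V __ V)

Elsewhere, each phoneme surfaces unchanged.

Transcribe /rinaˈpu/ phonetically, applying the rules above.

/r/ (word-initial): rule 4 targets it, but not between two vowels → unchanged [r].
/i/ — between /r/ and /n/, before a voiced consonant — surfaces as [iː] (rule 2).
/n/ stays [n].
/a/ — between /n/ and /p/; rule 2 does not apply here → [a].
/p/ — between /a/ and /u/, immediately before a stressed vowel — surfaces as [pʰ] (rule 1).
/u/ (word-final) is in the target of rule 2 but the environment (before a voiced consonant) is not met → [u].

[riːnaˈpʰu]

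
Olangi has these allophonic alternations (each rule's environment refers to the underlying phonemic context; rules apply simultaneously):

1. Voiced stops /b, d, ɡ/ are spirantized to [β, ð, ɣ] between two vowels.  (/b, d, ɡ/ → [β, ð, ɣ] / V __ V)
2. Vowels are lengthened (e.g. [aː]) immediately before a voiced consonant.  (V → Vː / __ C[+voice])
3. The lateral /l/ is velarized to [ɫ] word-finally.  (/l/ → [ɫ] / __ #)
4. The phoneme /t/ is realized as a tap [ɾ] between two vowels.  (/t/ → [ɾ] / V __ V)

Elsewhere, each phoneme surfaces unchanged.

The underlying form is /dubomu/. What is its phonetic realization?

/d/ (word-initial) fails the environment for rule 1, so it stays [d].
/u/ — between /d/ and /b/, before a voiced consonant — surfaces as [uː] (rule 2).
Rule 1 applies to /b/ (between /u/ and /o/: between two vowels) → [β].
/o/ meets the environment for rule 2 (before a voiced consonant) → [oː].
/u/ (word-final) is in the target of rule 2 but the environment (before a voiced consonant) is not met → [u].

[duːβoːmu]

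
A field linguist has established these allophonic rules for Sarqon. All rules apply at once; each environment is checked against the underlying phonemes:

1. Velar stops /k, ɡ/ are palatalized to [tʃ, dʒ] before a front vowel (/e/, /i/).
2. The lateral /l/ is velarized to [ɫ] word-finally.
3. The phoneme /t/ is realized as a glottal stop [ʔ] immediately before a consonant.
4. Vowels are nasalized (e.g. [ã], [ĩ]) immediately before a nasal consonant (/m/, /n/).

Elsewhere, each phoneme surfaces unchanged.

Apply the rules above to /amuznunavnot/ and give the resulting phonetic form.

[ãmuznũnavnot]

/a/ meets the environment for rule 4 (before a nasal consonant) → [ã].
/u/ (between /m/ and /z/): rule 4 targets it, but not before a nasal consonant → unchanged [u].
/u/ (between /n/ and /n/) occurs before a nasal consonant → [ũ] by rule 4.
/a/ (between /n/ and /v/) is in the target of rule 4 but the environment (before a nasal consonant) is not met → [a].
/o/ (between /n/ and /t/) fails the environment for rule 4, so it stays [o].
/t/ (word-final) is in the target of rule 3 but the environment (immediately before a consonant) is not met → [t].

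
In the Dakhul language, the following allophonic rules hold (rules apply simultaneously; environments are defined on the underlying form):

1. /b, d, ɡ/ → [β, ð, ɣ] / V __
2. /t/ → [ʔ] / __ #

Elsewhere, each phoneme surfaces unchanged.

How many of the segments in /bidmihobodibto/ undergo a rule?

4

Segments that undergo a rule: /d/ → [ð] (rule 1); /b/ → [β] (rule 1); /d/ → [ð] (rule 1); /b/ → [β] (rule 1).
All other segments surface unchanged.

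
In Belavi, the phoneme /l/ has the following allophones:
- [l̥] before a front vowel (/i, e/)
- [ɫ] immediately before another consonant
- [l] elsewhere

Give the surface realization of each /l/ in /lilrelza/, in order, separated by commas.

[l̥], [ɫ], [ɫ]

Occurrence 1 (position 1): before a front vowel (/i, e/) → [l̥].
Occurrence 2 (position 3): immediately before another consonant → [ɫ].
Occurrence 3 (position 6): immediately before another consonant → [ɫ].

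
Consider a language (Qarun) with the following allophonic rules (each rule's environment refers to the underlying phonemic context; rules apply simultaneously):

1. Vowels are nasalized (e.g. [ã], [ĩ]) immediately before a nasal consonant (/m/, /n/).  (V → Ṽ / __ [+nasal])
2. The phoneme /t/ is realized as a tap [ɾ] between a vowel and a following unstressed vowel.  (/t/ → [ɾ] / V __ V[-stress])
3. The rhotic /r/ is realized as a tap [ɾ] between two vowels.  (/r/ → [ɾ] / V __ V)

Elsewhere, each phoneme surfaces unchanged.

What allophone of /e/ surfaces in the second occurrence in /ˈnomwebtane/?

/e/ (word-final) fails the environment for rule 1, so it stays [e].

[e]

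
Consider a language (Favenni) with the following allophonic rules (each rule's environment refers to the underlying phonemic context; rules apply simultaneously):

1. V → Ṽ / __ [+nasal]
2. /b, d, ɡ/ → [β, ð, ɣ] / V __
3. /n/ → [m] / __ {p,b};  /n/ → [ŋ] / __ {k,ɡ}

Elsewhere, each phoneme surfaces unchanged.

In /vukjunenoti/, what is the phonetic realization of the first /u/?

[u]

/u/ — between /v/ and /k/; rule 1 does not apply here → [u].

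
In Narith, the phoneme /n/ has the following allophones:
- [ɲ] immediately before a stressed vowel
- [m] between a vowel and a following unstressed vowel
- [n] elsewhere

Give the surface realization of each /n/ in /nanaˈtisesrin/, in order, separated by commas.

[n], [m], [n]

Occurrence 1 (position 1): no conditioning environment matches → elsewhere allophone [n].
Occurrence 2 (position 3): between a vowel and a following unstressed vowel → [m].
Occurrence 3 (position 12): no conditioning environment matches → elsewhere allophone [n].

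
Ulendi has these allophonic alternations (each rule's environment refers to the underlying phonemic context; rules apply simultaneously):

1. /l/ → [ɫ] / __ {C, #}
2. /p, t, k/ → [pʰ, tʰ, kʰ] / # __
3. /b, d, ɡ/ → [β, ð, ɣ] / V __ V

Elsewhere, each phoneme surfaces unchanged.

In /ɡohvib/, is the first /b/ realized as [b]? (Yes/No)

Yes

/b/ (word-final): rule 3 targets it, but not between two vowels → unchanged [b].
The actual realization is [b], which matches [b].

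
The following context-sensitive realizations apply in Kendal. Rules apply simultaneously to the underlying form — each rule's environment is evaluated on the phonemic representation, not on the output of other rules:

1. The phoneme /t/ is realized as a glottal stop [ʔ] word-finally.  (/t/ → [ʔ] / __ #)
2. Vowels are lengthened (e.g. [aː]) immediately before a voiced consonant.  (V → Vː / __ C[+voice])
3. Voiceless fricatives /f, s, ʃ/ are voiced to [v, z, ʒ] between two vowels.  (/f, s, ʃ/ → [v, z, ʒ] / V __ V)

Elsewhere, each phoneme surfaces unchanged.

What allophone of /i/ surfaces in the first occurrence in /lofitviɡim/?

[i]

/i/ (between /f/ and /t/) is in the target of rule 2 but the environment (before a voiced consonant) is not met → [i].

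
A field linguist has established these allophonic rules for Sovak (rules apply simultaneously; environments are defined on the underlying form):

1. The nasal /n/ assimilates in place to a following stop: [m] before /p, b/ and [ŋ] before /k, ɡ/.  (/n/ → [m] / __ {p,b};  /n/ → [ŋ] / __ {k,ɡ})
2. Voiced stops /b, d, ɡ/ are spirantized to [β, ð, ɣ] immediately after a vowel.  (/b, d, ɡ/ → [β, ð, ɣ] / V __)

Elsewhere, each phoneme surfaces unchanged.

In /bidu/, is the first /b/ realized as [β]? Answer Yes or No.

No

/b/ — word-initial; rule 2 does not apply here → [b].
The actual realization is [b], not [β].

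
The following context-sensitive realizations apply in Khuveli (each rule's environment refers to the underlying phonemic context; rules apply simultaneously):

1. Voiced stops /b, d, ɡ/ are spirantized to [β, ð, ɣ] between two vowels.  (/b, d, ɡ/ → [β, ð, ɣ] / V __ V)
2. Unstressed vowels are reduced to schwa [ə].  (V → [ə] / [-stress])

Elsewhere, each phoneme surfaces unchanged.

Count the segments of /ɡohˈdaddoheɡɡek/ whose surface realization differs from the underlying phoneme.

4

Segments that undergo a rule: /o/ → [ə] (rule 2); /o/ → [ə] (rule 2); /e/ → [ə] (rule 2); /e/ → [ə] (rule 2).
All other segments surface unchanged.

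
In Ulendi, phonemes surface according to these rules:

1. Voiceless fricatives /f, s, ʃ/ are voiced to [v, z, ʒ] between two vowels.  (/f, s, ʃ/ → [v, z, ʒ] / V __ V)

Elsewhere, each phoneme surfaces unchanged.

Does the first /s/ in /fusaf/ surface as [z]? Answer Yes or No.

/s/ (between /u/ and /a/) occurs between two vowels → [z] by rule 1.
The actual realization is [z], which matches [z].

Yes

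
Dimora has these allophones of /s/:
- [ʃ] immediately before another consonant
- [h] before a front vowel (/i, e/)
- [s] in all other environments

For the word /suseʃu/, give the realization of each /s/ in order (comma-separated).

Occurrence 1 (position 1): no conditioning environment matches → elsewhere allophone [s].
Occurrence 2 (position 3): before a front vowel (/i, e/) → [h].

[s], [h]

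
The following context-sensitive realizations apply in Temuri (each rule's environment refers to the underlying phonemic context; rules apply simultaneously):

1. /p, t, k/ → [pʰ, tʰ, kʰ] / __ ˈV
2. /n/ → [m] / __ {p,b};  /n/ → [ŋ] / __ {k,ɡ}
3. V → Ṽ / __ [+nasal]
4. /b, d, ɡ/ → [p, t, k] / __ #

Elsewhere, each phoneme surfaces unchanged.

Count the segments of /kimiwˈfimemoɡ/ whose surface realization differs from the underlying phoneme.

Segments that undergo a rule: /i/ → [ĩ] (rule 3); /i/ → [ĩ] (rule 3); /e/ → [ẽ] (rule 3); /ɡ/ → [k] (rule 4).
All other segments surface unchanged.

4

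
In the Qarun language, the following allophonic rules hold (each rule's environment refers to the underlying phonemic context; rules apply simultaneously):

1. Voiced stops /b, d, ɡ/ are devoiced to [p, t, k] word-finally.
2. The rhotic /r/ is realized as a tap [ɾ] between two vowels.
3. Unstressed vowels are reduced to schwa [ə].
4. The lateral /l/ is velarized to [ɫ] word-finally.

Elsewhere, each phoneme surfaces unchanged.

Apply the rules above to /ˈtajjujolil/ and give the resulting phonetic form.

[ˈtajjəjələɫ]

/t/ — not in any rule's target class → [t].
/a/ — between /t/ and /j/; rule 3 does not apply here → [a].
/j/ (between /a/ and /j/) is unaffected → [j].
/j/ stays [j].
/u/ meets the environment for rule 3 (in an unstressed syllable) → [ə].
/j/ — not in any rule's target class → [j].
/o/ (between /j/ and /l/): in an unstressed syllable, so rule 3 applies → [ə].
/l/ (between /o/ and /i/): rule 4 targets it, but not word-finally → unchanged [l].
/i/ meets the environment for rule 3 (in an unstressed syllable) → [ə].
/l/ (word-final): word-finally, so rule 4 applies → [ɫ].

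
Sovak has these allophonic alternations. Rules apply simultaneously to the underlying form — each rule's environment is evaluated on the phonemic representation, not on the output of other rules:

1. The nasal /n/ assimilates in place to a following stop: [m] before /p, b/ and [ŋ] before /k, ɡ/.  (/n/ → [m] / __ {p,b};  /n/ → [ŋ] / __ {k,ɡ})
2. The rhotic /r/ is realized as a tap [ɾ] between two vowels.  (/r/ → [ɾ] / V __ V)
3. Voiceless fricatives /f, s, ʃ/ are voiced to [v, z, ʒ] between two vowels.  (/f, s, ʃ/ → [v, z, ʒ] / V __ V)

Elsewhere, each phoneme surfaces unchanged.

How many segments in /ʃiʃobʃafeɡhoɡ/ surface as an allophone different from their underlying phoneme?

Segments that undergo a rule: /ʃ/ → [ʒ] (rule 3); /f/ → [v] (rule 3).
All other segments surface unchanged.

2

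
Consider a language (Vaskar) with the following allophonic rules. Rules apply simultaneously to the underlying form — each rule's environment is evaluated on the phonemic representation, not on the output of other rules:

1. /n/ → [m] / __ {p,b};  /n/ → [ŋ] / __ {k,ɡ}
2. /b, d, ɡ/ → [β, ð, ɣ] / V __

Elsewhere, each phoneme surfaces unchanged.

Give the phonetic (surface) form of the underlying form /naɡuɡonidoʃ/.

/n/ — word-initial; rule 1 does not apply here → [n].
/a/ stays [a].
Rule 2 applies to /ɡ/ (between /a/ and /u/: immediately after a vowel) → [ɣ].
/u/ (between /ɡ/ and /ɡ/): no rule targets it → [u].
/ɡ/ (between /u/ and /o/) occurs immediately after a vowel → [ɣ] by rule 2.
/o/ — not in any rule's target class → [o].
/n/ (between /o/ and /i/): rule 1 targets it, but not before a labial or velar stop → unchanged [n].
/i/ — not in any rule's target class → [i].
/d/ meets the environment for rule 2 (immediately after a vowel) → [ð].
/o/ — not in any rule's target class → [o].
/ʃ/ stays [ʃ].

[naɣuɣoniðoʃ]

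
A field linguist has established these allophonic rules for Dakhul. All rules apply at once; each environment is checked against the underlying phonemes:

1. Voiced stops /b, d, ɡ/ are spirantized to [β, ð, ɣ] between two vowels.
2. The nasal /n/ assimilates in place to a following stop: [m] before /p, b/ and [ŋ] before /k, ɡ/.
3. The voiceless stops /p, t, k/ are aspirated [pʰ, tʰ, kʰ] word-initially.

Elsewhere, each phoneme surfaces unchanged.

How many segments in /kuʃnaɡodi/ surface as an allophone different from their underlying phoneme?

3

Segments that undergo a rule: /k/ → [kʰ] (rule 3); /ɡ/ → [ɣ] (rule 1); /d/ → [ð] (rule 1).
All other segments surface unchanged.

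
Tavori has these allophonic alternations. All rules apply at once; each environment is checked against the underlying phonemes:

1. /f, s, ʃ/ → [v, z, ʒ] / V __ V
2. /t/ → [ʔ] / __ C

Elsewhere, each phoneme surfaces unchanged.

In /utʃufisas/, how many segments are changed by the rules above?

3

Segments that undergo a rule: /t/ → [ʔ] (rule 2); /f/ → [v] (rule 1); /s/ → [z] (rule 1).
All other segments surface unchanged.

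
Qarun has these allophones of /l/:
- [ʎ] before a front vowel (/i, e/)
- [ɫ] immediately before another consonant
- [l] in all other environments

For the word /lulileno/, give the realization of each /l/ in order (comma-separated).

Occurrence 1 (position 1): no conditioning environment matches → elsewhere allophone [l].
Occurrence 2 (position 3): before a front vowel (/i, e/) → [ʎ].
Occurrence 3 (position 5): before a front vowel (/i, e/) → [ʎ].

[l], [ʎ], [ʎ]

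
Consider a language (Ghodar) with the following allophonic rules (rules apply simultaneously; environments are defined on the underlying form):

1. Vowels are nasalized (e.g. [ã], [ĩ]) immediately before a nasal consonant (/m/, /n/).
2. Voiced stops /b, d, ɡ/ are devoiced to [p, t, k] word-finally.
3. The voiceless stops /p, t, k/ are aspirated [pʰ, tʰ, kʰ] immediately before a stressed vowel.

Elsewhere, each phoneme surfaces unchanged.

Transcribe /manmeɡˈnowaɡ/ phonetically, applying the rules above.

[mãnmeɡˈnowak]

/m/ stays [m].
/a/ (between /m/ and /n/): before a nasal consonant, so rule 1 applies → [ã].
/n/ stays [n].
/m/ (between /n/ and /e/): no rule targets it → [m].
/e/ (between /m/ and /ɡ/) fails the environment for rule 1, so it stays [e].
/ɡ/ (between /e/ and /n/) is in the target of rule 2 but the environment (word-finally) is not met → [ɡ].
/n/ — not in any rule's target class → [n].
/o/ — between /n/ and /w/; rule 1 does not apply here → [o].
/w/ (between /o/ and /a/) is unaffected → [w].
/a/ (between /w/ and /ɡ/): rule 1 targets it, but not before a nasal consonant → unchanged [a].
/ɡ/ meets the environment for rule 2 (word-finally) → [k].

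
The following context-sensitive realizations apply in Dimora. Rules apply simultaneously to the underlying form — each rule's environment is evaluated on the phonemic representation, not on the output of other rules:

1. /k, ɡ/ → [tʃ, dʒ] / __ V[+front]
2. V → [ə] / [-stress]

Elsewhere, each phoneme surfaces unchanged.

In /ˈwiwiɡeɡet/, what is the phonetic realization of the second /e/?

/e/ (between /ɡ/ and /t/): in an unstressed syllable, so rule 2 applies → [ə].

[ə]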